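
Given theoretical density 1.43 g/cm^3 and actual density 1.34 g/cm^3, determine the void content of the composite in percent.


Void% = (rho_theo - rho_actual)/rho_theo * 100 = (1.43 - 1.34)/1.43 * 100 = 6.29%

6.29%


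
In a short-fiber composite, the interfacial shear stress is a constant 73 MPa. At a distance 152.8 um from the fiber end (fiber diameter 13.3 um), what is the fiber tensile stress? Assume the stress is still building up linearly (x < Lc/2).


Force balance: sigma_f * (pi*d^2/4) = tau * (pi*d) * x  ->  sigma_f = 4 * tau * x / d
sigma_f = 4 * 73 * 152.8 / 13.3 = 3354.7 MPa

3354.7 MPa


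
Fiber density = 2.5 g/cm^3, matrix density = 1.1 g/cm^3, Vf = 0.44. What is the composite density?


rho_c = rho_f*Vf + rho_m*(1-Vf) = 2.5*0.44 + 1.1*0.56 = 1.716 g/cm^3

1.716 g/cm^3


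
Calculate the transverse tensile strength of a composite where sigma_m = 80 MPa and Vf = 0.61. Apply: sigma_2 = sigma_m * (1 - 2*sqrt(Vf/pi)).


factor = 1 - 2*sqrt(0.61/pi) = 0.1187
sigma_2 = 80 * 0.1187 = 9.5 MPa

9.5 MPa


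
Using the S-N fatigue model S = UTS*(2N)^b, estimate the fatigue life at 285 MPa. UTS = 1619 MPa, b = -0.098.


N = 0.5 * (S/UTS)^(1/b) = 0.5 * (285/1619)^(1/-0.098) = 2.4943e+07 cycles

2.4943e+07 cycles


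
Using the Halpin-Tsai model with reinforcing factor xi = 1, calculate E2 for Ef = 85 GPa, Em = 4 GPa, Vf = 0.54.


eta = (Ef/Em - 1)/(Ef/Em + xi) = (21.25 - 1)/(21.25 + 1) = 0.9101
E2 = Em*(1+xi*eta*Vf)/(1-eta*Vf) = 11.73 GPa

11.73 GPa


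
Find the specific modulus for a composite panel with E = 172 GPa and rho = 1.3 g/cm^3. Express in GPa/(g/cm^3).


Specific stiffness = E/rho = 172/1.3 = 132.3 GPa/(g/cm^3)

132.3 GPa/(g/cm^3)


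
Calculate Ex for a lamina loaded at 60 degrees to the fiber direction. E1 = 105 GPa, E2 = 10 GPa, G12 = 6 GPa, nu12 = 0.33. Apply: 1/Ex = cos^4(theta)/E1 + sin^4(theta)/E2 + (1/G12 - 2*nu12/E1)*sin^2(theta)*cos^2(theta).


cos^4(60) = 0.0625, sin^4(60) = 0.5625, sin^2(60)*cos^2(60) = 0.1875
1/G12 - 2*nu12/E1 = 1/6 - 2*0.33/105 = 0.160381 GPa^-1
1/Ex = 0.0625/105 + 0.5625/10 + 0.160381*0.1875 = 0.0869167 GPa^-1
Ex = 11.51 GPa

11.51 GPa


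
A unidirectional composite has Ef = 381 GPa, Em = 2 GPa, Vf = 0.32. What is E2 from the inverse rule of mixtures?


1/E2 = Vf/Ef + (1-Vf)/Em = 0.32/381 + 0.68/2
E2 = 2.93 GPa

2.93 GPa


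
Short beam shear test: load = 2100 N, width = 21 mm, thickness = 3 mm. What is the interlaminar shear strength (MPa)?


ILSS = 3F/(4bh) = 3*2100/(4*21*3) = 25.0 MPa

25.0 MPa


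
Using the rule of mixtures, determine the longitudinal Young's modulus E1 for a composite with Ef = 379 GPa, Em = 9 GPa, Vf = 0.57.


E1 = Ef*Vf + Em*(1-Vf) = 379*0.57 + 9*0.43 = 219.9 GPa

219.9 GPa


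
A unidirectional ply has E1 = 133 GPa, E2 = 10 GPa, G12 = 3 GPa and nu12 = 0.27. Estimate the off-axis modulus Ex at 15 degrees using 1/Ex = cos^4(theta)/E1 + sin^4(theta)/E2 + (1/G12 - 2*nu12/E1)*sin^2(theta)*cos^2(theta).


cos^4(15) = 0.870513, sin^4(15) = 0.004487, sin^2(15)*cos^2(15) = 0.0625
1/G12 - 2*nu12/E1 = 1/3 - 2*0.27/133 = 0.329273 GPa^-1
1/Ex = 0.870513/133 + 0.004487/10 + 0.329273*0.0625 = 0.0275735 GPa^-1
Ex = 36.27 GPa

36.27 GPa


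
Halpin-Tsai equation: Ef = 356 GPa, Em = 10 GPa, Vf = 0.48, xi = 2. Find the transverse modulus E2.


eta = (Ef/Em - 1)/(Ef/Em + xi) = (35.6 - 1)/(35.6 + 2) = 0.9202
E2 = Em*(1+xi*eta*Vf)/(1-eta*Vf) = 33.73 GPa

33.73 GPa


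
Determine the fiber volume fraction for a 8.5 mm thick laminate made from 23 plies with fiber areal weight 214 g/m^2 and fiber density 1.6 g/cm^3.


Vf = n * FAW / (rho_f * h * 1000) = 23 * 214 / (1.6 * 8.5 * 1000) = 0.3619

0.3619


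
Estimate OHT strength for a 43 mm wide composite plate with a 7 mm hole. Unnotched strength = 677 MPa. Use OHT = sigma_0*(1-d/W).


OHT = sigma_0*(1-d/W) = 677*(1-7/43) = 566.8 MPa

566.8 MPa


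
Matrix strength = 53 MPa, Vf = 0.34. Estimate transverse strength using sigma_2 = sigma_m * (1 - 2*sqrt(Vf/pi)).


factor = 1 - 2*sqrt(0.34/pi) = 0.342
sigma_2 = 53 * 0.342 = 18.13 MPa

18.13 MPa


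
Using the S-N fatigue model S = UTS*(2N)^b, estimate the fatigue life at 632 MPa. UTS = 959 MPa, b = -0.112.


N = 0.5 * (S/UTS)^(1/b) = 0.5 * (632/959)^(1/-0.112) = 20.6989 cycles

20.6989 cycles


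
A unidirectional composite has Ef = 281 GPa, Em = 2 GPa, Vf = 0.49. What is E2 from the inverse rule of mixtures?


1/E2 = Vf/Ef + (1-Vf)/Em = 0.49/281 + 0.51/2
E2 = 3.89 GPa

3.89 GPa


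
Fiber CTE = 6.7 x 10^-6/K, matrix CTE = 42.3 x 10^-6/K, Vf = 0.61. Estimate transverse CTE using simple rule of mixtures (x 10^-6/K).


alpha_2 = alpha_f*Vf + alpha_m*(1-Vf) = 6.7*0.61 + 42.3*0.39 = 20.6 x 10^-6/K

20.6 x 10^-6/K


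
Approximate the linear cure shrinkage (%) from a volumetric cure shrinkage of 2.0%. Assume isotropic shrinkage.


Linear shrinkage ≈ vol_shrink/3 = 2.0/3 = 0.667%

0.667%


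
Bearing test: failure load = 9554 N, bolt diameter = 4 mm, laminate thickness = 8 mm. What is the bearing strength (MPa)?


sigma_br = F/(d*h) = 9554/(4*8) = 298.6 MPa

298.6 MPa


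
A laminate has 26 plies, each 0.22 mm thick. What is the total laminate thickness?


h = n * t_ply = 26 * 0.22 = 5.72 mm

5.72 mm


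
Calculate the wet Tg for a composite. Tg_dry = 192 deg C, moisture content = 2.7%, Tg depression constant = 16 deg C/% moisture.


Tg_wet = Tg_dry - k*moisture = 192 - 16*2.7 = 148.8 deg C

148.8 deg C


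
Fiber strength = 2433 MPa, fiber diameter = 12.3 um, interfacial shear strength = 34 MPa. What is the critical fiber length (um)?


Lc = sigma_f * d / (2 * tau_i) = 2433 * 12.3 / (2 * 34) = 440.1 um

440.1 um


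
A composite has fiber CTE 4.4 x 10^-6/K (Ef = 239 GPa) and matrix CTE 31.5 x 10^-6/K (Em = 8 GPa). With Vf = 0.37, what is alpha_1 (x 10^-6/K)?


E1 = Ef*Vf + Em*(1-Vf) = 93.47
alpha_1 = (alpha_f*Ef*Vf + alpha_m*Em*(1-Vf))/E1 = 5.86 x 10^-6/K

5.86 x 10^-6/K


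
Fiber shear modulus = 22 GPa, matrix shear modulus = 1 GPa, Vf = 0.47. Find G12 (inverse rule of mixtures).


1/G12 = Vf/Gf + (1-Vf)/Gm = 0.47/22 + 0.53/1
G12 = 1.81 GPa

1.81 GPa


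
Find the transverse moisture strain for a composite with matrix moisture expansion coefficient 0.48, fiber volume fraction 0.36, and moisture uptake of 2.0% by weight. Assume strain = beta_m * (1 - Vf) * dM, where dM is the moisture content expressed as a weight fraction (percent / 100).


dM = 2.0/100 = 0.02
strain = beta_m * (1-Vf) * dM = 0.48 * 0.64 * 0.02 = 0.006144

0.006144


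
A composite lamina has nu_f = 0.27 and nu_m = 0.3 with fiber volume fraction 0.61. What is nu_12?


nu_12 = nu_f*Vf + nu_m*(1-Vf) = 0.27*0.61 + 0.3*0.39 = 0.2817

0.2817


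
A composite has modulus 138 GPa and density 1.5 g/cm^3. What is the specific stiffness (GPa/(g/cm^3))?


Specific stiffness = E/rho = 138/1.5 = 92.0 GPa/(g/cm^3)

92.0 GPa/(g/cm^3)


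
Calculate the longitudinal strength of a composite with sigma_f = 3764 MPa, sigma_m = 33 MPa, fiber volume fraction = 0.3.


sigma_1 = sigma_f*Vf + sigma_m*(1-Vf) = 3764*0.3 + 33*0.7 = 1152.3 MPa

1152.3 MPa


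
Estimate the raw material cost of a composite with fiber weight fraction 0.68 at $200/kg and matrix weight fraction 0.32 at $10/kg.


Cost = cost_f*Wf + cost_m*Wm = 200*0.68 + 10*0.32 = $139.2/kg

$139.2/kg


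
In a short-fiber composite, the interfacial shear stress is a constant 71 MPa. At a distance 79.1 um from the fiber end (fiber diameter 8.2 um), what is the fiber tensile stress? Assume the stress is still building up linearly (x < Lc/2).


Force balance: sigma_f * (pi*d^2/4) = tau * (pi*d) * x  ->  sigma_f = 4 * tau * x / d
sigma_f = 4 * 71 * 79.1 / 8.2 = 2739.6 MPa

2739.6 MPa


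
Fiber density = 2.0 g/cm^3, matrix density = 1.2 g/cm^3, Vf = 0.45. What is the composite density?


rho_c = rho_f*Vf + rho_m*(1-Vf) = 2.0*0.45 + 1.2*0.55 = 1.56 g/cm^3

1.56 g/cm^3


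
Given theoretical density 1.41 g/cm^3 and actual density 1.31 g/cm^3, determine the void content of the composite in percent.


Void% = (rho_theo - rho_actual)/rho_theo * 100 = (1.41 - 1.31)/1.41 * 100 = 7.09%

7.09%


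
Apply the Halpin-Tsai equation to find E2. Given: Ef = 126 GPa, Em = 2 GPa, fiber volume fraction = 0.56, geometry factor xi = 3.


eta = (Ef/Em - 1)/(Ef/Em + xi) = (63.0 - 1)/(63.0 + 3) = 0.9394
E2 = Em*(1+xi*eta*Vf)/(1-eta*Vf) = 10.88 GPa

10.88 GPa


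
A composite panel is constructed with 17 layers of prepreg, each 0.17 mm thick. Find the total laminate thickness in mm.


h = n * t_ply = 17 * 0.17 = 2.89 mm

2.89 mm


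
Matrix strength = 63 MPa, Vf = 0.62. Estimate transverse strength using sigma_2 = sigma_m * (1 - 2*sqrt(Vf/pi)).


factor = 1 - 2*sqrt(0.62/pi) = 0.1115
sigma_2 = 63 * 0.1115 = 7.03 MPa

7.03 MPa


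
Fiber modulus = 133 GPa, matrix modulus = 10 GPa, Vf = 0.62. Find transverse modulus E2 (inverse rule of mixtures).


1/E2 = Vf/Ef + (1-Vf)/Em = 0.62/133 + 0.38/10
E2 = 23.44 GPa

23.44 GPa


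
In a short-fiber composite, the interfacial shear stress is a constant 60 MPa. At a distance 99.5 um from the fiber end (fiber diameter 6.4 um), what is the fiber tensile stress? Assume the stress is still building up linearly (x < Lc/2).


Force balance: sigma_f * (pi*d^2/4) = tau * (pi*d) * x  ->  sigma_f = 4 * tau * x / d
sigma_f = 4 * 60 * 99.5 / 6.4 = 3731.3 MPa

3731.3 MPa


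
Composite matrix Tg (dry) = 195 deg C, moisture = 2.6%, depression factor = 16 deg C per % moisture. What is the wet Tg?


Tg_wet = Tg_dry - k*moisture = 195 - 16*2.6 = 153.4 deg C

153.4 deg C


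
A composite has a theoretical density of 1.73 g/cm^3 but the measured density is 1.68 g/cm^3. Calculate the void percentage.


Void% = (rho_theo - rho_actual)/rho_theo * 100 = (1.73 - 1.68)/1.73 * 100 = 2.89%

2.89%


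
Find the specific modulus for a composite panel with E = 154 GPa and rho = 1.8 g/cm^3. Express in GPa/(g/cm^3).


Specific stiffness = E/rho = 154/1.8 = 85.6 GPa/(g/cm^3)

85.6 GPa/(g/cm^3)


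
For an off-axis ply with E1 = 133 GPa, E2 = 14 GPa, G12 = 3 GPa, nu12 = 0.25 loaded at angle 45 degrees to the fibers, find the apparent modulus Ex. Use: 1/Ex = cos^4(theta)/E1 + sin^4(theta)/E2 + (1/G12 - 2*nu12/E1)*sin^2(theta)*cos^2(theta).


cos^4(45) = 0.25, sin^4(45) = 0.25, sin^2(45)*cos^2(45) = 0.25
1/G12 - 2*nu12/E1 = 1/3 - 2*0.25/133 = 0.329574 GPa^-1
1/Ex = 0.25/133 + 0.25/14 + 0.329574*0.25 = 0.1021303 GPa^-1
Ex = 9.79 GPa

9.79 GPa


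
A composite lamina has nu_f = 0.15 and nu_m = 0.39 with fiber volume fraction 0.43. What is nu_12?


nu_12 = nu_f*Vf + nu_m*(1-Vf) = 0.15*0.43 + 0.39*0.57 = 0.2868

0.2868


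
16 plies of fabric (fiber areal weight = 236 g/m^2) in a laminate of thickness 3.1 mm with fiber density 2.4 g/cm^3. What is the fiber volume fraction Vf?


Vf = n * FAW / (rho_f * h * 1000) = 16 * 236 / (2.4 * 3.1 * 1000) = 0.5075

0.5075


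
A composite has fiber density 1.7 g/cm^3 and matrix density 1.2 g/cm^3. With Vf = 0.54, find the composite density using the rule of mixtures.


rho_c = rho_f*Vf + rho_m*(1-Vf) = 1.7*0.54 + 1.2*0.46 = 1.47 g/cm^3

1.47 g/cm^3


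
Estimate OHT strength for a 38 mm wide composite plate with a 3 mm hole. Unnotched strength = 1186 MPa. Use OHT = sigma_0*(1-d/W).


OHT = sigma_0*(1-d/W) = 1186*(1-3/38) = 1092.4 MPa

1092.4 MPa


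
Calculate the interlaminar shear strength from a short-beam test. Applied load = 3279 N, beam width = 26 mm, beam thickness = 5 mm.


ILSS = 3F/(4bh) = 3*3279/(4*26*5) = 18.92 MPa

18.92 MPa


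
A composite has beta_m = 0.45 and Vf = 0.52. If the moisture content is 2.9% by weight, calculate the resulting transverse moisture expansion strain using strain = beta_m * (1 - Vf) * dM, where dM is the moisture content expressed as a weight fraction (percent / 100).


dM = 2.9/100 = 0.029
strain = beta_m * (1-Vf) * dM = 0.45 * 0.48 * 0.029 = 0.006264

0.006264


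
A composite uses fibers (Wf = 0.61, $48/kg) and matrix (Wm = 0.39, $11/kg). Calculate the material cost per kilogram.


Cost = cost_f*Wf + cost_m*Wm = 48*0.61 + 11*0.39 = $33.57/kg

$33.57/kg


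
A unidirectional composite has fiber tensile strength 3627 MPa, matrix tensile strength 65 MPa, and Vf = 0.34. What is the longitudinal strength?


sigma_1 = sigma_f*Vf + sigma_m*(1-Vf) = 3627*0.34 + 65*0.66 = 1276.1 MPa

1276.1 MPa


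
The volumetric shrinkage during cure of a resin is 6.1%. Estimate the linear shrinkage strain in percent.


Linear shrinkage ≈ vol_shrink/3 = 6.1/3 = 2.033%

2.033%


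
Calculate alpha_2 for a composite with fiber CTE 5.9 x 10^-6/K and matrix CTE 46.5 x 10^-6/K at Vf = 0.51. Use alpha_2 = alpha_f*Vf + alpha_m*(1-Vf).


alpha_2 = alpha_f*Vf + alpha_m*(1-Vf) = 5.9*0.51 + 46.5*0.49 = 25.8 x 10^-6/K

25.8 x 10^-6/K


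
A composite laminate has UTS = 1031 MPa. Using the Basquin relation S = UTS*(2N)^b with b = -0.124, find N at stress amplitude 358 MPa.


N = 0.5 * (S/UTS)^(1/b) = 0.5 * (358/1031)^(1/-0.124) = 2532.8662 cycles

2532.8662 cycles


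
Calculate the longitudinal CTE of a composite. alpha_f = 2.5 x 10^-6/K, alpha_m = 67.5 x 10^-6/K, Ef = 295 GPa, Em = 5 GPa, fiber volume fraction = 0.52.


E1 = Ef*Vf + Em*(1-Vf) = 155.8
alpha_1 = (alpha_f*Ef*Vf + alpha_m*Em*(1-Vf))/E1 = 3.5 x 10^-6/K

3.5 x 10^-6/K


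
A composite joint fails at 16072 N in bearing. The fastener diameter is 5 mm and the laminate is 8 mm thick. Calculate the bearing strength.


sigma_br = F/(d*h) = 16072/(5*8) = 401.8 MPa

401.8 MPa


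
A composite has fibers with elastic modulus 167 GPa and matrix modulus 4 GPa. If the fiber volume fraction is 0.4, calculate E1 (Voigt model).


E1 = Ef*Vf + Em*(1-Vf) = 167*0.4 + 4*0.6 = 69.2 GPa

69.2 GPa


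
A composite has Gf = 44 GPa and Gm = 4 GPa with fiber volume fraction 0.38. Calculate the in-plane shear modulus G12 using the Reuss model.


1/G12 = Vf/Gf + (1-Vf)/Gm = 0.38/44 + 0.62/4
G12 = 6.11 GPa

6.11 GPa


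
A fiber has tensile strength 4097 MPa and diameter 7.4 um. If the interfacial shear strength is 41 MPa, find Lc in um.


Lc = sigma_f * d / (2 * tau_i) = 4097 * 7.4 / (2 * 41) = 369.7 um

369.7 um


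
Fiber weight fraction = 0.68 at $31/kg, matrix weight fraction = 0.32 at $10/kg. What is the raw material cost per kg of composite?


Cost = cost_f*Wf + cost_m*Wm = 31*0.68 + 10*0.32 = $24.28/kg

$24.28/kg


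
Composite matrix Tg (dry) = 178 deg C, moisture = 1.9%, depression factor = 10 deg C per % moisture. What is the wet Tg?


Tg_wet = Tg_dry - k*moisture = 178 - 10*1.9 = 159.0 deg C

159.0 deg C


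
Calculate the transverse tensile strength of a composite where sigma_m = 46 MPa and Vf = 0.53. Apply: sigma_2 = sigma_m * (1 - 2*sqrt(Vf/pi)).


factor = 1 - 2*sqrt(0.53/pi) = 0.1785
sigma_2 = 46 * 0.1785 = 8.21 MPa

8.21 MPa


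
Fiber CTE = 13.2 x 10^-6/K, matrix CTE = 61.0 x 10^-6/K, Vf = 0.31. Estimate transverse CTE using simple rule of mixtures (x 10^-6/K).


alpha_2 = alpha_f*Vf + alpha_m*(1-Vf) = 13.2*0.31 + 61.0*0.69 = 46.2 x 10^-6/K

46.2 x 10^-6/K


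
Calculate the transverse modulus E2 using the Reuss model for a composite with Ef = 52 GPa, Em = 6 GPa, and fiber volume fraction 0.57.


1/E2 = Vf/Ef + (1-Vf)/Em = 0.57/52 + 0.43/6
E2 = 12.1 GPa

12.1 GPa


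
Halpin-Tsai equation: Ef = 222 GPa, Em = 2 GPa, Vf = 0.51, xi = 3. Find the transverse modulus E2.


eta = (Ef/Em - 1)/(Ef/Em + xi) = (111.0 - 1)/(111.0 + 3) = 0.9649
E2 = Em*(1+xi*eta*Vf)/(1-eta*Vf) = 9.75 GPa

9.75 GPa


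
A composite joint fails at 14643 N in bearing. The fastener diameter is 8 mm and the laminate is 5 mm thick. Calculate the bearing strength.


sigma_br = F/(d*h) = 14643/(8*5) = 366.1 MPa

366.1 MPa


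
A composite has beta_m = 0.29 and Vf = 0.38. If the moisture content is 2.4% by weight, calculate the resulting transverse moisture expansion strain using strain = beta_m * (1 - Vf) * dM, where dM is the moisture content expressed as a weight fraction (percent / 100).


dM = 2.4/100 = 0.024
strain = beta_m * (1-Vf) * dM = 0.29 * 0.62 * 0.024 = 0.0043152

0.0043152


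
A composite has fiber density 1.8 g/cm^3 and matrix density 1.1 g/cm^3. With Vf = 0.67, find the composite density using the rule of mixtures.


rho_c = rho_f*Vf + rho_m*(1-Vf) = 1.8*0.67 + 1.1*0.33 = 1.569 g/cm^3

1.569 g/cm^3


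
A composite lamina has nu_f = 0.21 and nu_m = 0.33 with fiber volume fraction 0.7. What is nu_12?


nu_12 = nu_f*Vf + nu_m*(1-Vf) = 0.21*0.7 + 0.33*0.3 = 0.246

0.246


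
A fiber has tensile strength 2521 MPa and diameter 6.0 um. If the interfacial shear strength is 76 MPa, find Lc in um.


Lc = sigma_f * d / (2 * tau_i) = 2521 * 6.0 / (2 * 76) = 99.5 um

99.5 um


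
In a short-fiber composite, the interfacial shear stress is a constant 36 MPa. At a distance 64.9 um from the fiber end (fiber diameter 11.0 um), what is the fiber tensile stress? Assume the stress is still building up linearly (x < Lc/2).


Force balance: sigma_f * (pi*d^2/4) = tau * (pi*d) * x  ->  sigma_f = 4 * tau * x / d
sigma_f = 4 * 36 * 64.9 / 11.0 = 849.6 MPa

849.6 MPa


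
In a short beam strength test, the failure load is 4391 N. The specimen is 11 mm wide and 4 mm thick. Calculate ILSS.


ILSS = 3F/(4bh) = 3*4391/(4*11*4) = 74.85 MPa

74.85 MPa


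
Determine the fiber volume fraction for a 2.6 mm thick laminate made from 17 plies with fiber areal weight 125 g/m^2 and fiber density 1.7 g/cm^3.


Vf = n * FAW / (rho_f * h * 1000) = 17 * 125 / (1.7 * 2.6 * 1000) = 0.4808

0.4808


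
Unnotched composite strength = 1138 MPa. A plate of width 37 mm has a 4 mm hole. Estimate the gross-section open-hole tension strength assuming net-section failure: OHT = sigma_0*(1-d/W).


OHT = sigma_0*(1-d/W) = 1138*(1-4/37) = 1015.0 MPa

1015.0 MPa


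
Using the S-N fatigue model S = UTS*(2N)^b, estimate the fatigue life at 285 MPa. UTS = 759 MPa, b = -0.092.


N = 0.5 * (S/UTS)^(1/b) = 0.5 * (285/759)^(1/-0.092) = 21030.4964 cycles

21030.4964 cycles


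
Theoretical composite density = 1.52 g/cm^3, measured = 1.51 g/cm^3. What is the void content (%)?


Void% = (rho_theo - rho_actual)/rho_theo * 100 = (1.52 - 1.51)/1.52 * 100 = 0.66%

0.66%


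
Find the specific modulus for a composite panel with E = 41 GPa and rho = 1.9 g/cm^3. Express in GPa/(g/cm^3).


Specific stiffness = E/rho = 41/1.9 = 21.6 GPa/(g/cm^3)

21.6 GPa/(g/cm^3)


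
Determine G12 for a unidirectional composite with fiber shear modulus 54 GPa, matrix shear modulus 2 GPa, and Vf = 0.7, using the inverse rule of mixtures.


1/G12 = Vf/Gf + (1-Vf)/Gm = 0.7/54 + 0.3/2
G12 = 6.14 GPa

6.14 GPa


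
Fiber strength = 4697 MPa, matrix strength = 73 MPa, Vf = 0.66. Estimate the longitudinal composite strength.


sigma_1 = sigma_f*Vf + sigma_m*(1-Vf) = 4697*0.66 + 73*0.34 = 3124.8 MPa

3124.8 MPa


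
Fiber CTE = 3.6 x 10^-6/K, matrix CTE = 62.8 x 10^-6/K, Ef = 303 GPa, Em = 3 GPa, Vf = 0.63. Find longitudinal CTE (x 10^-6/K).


E1 = Ef*Vf + Em*(1-Vf) = 192.0
alpha_1 = (alpha_f*Ef*Vf + alpha_m*Em*(1-Vf))/E1 = 3.94 x 10^-6/K

3.94 x 10^-6/K


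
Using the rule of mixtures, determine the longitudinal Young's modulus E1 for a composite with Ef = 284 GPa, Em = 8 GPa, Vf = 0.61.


E1 = Ef*Vf + Em*(1-Vf) = 284*0.61 + 8*0.39 = 176.36 GPa

176.36 GPa


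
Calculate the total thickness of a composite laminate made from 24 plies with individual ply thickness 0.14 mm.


h = n * t_ply = 24 * 0.14 = 3.36 mm

3.36 mm


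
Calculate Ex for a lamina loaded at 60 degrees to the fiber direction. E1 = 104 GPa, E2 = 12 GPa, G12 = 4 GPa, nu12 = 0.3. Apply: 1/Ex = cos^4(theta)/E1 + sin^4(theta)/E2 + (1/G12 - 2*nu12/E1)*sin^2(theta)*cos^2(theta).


cos^4(60) = 0.0625, sin^4(60) = 0.5625, sin^2(60)*cos^2(60) = 0.1875
1/G12 - 2*nu12/E1 = 1/4 - 2*0.3/104 = 0.244231 GPa^-1
1/Ex = 0.0625/104 + 0.5625/12 + 0.244231*0.1875 = 0.0932692 GPa^-1
Ex = 10.72 GPa

10.72 GPa


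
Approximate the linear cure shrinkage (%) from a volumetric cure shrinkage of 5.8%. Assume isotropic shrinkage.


Linear shrinkage ≈ vol_shrink/3 = 5.8/3 = 1.933%

1.933%


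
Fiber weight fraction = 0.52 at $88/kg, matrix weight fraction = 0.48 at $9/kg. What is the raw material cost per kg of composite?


Cost = cost_f*Wf + cost_m*Wm = 88*0.52 + 9*0.48 = $50.08/kg

$50.08/kg


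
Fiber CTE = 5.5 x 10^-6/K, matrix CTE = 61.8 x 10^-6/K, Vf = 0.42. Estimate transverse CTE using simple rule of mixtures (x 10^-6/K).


alpha_2 = alpha_f*Vf + alpha_m*(1-Vf) = 5.5*0.42 + 61.8*0.58 = 38.2 x 10^-6/K

38.2 x 10^-6/K


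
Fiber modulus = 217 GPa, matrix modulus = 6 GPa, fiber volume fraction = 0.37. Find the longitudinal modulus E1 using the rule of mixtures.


E1 = Ef*Vf + Em*(1-Vf) = 217*0.37 + 6*0.63 = 84.07 GPa

84.07 GPa


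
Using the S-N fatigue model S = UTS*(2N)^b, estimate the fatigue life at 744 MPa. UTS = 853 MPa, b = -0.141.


N = 0.5 * (S/UTS)^(1/b) = 0.5 * (744/853)^(1/-0.141) = 1.3185 cycles

1.3185 cycles


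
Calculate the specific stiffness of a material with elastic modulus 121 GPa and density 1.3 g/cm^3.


Specific stiffness = E/rho = 121/1.3 = 93.1 GPa/(g/cm^3)

93.1 GPa/(g/cm^3)


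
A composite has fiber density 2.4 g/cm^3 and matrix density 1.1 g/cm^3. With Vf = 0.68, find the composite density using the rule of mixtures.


rho_c = rho_f*Vf + rho_m*(1-Vf) = 2.4*0.68 + 1.1*0.32 = 1.984 g/cm^3

1.984 g/cm^3


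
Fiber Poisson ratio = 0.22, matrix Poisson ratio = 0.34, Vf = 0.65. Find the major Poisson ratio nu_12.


nu_12 = nu_f*Vf + nu_m*(1-Vf) = 0.22*0.65 + 0.34*0.35 = 0.262

0.262


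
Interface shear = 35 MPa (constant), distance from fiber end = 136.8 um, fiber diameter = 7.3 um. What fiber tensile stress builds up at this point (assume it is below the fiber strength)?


Force balance: sigma_f * (pi*d^2/4) = tau * (pi*d) * x  ->  sigma_f = 4 * tau * x / d
sigma_f = 4 * 35 * 136.8 / 7.3 = 2623.6 MPa

2623.6 MPa


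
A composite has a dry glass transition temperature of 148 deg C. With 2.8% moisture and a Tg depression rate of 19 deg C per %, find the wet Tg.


Tg_wet = Tg_dry - k*moisture = 148 - 19*2.8 = 94.8 deg C

94.8 deg C


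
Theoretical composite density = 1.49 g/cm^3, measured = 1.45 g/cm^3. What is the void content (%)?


Void% = (rho_theo - rho_actual)/rho_theo * 100 = (1.49 - 1.45)/1.49 * 100 = 2.68%

2.68%


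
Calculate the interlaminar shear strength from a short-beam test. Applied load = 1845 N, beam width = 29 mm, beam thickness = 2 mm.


ILSS = 3F/(4bh) = 3*1845/(4*29*2) = 23.86 MPa

23.86 MPa


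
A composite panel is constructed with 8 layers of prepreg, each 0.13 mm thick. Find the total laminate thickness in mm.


h = n * t_ply = 8 * 0.13 = 1.04 mm

1.04 mm


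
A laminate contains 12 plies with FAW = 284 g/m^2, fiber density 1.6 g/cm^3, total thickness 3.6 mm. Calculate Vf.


Vf = n * FAW / (rho_f * h * 1000) = 12 * 284 / (1.6 * 3.6 * 1000) = 0.5917

0.5917


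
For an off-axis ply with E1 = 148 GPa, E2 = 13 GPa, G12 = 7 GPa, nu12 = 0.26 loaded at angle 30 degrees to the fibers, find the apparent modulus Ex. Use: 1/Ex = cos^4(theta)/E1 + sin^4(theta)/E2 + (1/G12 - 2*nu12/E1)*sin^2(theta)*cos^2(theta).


cos^4(30) = 0.5625, sin^4(30) = 0.0625, sin^2(30)*cos^2(30) = 0.1875
1/G12 - 2*nu12/E1 = 1/7 - 2*0.26/148 = 0.139344 GPa^-1
1/Ex = 0.5625/148 + 0.0625/13 + 0.139344*0.1875 = 0.0347353 GPa^-1
Ex = 28.79 GPa

28.79 GPa


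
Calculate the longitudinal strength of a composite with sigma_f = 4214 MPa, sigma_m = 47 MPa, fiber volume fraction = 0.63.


sigma_1 = sigma_f*Vf + sigma_m*(1-Vf) = 4214*0.63 + 47*0.37 = 2672.2 MPa

2672.2 MPa


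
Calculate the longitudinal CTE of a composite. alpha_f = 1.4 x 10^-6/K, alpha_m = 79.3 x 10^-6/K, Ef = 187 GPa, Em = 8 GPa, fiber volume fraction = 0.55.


E1 = Ef*Vf + Em*(1-Vf) = 106.45
alpha_1 = (alpha_f*Ef*Vf + alpha_m*Em*(1-Vf))/E1 = 4.03 x 10^-6/K

4.03 x 10^-6/K


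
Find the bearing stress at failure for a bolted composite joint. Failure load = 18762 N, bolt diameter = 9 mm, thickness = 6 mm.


sigma_br = F/(d*h) = 18762/(9*6) = 347.4 MPa

347.4 MPa


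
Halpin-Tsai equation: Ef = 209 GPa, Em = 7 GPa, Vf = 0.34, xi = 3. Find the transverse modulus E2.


eta = (Ef/Em - 1)/(Ef/Em + xi) = (29.8571 - 1)/(29.8571 + 3) = 0.8783
E2 = Em*(1+xi*eta*Vf)/(1-eta*Vf) = 18.92 GPa

18.92 GPa


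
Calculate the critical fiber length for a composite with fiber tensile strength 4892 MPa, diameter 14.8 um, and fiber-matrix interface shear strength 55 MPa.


Lc = sigma_f * d / (2 * tau_i) = 4892 * 14.8 / (2 * 55) = 658.2 um

658.2 um


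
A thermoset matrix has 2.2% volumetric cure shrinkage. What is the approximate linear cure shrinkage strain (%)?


Linear shrinkage ≈ vol_shrink/3 = 2.2/3 = 0.733%

0.733%


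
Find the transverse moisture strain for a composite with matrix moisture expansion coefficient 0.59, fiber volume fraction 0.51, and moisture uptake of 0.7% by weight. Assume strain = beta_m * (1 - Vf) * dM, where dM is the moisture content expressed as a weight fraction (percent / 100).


dM = 0.7/100 = 0.007
strain = beta_m * (1-Vf) * dM = 0.59 * 0.49 * 0.007 = 0.0020237

0.0020237


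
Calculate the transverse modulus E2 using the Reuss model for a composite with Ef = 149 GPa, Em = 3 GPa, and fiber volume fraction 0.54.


1/E2 = Vf/Ef + (1-Vf)/Em = 0.54/149 + 0.46/3
E2 = 6.37 GPa

6.37 GPa


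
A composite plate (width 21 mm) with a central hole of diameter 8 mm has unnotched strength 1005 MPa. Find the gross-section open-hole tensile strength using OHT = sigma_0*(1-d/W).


OHT = sigma_0*(1-d/W) = 1005*(1-8/21) = 622.1 MPa

622.1 MPa


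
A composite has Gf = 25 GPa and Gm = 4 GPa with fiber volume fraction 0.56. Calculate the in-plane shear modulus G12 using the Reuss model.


1/G12 = Vf/Gf + (1-Vf)/Gm = 0.56/25 + 0.44/4
G12 = 7.55 GPa

7.55 GPa


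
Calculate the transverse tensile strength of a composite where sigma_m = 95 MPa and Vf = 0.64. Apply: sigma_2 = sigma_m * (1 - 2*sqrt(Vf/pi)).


factor = 1 - 2*sqrt(0.64/pi) = 0.0973
sigma_2 = 95 * 0.0973 = 9.24 MPa

9.24 MPa


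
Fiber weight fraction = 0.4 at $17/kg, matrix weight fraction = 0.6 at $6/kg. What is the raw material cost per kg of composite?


Cost = cost_f*Wf + cost_m*Wm = 17*0.4 + 6*0.6 = $10.4/kg

$10.4/kg


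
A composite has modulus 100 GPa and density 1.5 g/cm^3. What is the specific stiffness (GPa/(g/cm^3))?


Specific stiffness = E/rho = 100/1.5 = 66.7 GPa/(g/cm^3)

66.7 GPa/(g/cm^3)


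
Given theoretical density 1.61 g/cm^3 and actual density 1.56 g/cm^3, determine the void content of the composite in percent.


Void% = (rho_theo - rho_actual)/rho_theo * 100 = (1.61 - 1.56)/1.61 * 100 = 3.11%

3.11%


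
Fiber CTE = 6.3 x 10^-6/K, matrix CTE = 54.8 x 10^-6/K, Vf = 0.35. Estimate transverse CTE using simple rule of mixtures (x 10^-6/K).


alpha_2 = alpha_f*Vf + alpha_m*(1-Vf) = 6.3*0.35 + 54.8*0.65 = 37.8 x 10^-6/K

37.8 x 10^-6/K


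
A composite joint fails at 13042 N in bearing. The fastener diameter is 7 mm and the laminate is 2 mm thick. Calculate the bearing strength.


sigma_br = F/(d*h) = 13042/(7*2) = 931.6 MPa

931.6 MPa


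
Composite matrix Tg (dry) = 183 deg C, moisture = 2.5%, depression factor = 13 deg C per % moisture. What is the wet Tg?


Tg_wet = Tg_dry - k*moisture = 183 - 13*2.5 = 150.5 deg C

150.5 deg C


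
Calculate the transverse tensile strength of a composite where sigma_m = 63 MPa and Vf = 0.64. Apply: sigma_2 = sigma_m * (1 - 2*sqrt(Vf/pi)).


factor = 1 - 2*sqrt(0.64/pi) = 0.0973
sigma_2 = 63 * 0.0973 = 6.13 MPa

6.13 MPa


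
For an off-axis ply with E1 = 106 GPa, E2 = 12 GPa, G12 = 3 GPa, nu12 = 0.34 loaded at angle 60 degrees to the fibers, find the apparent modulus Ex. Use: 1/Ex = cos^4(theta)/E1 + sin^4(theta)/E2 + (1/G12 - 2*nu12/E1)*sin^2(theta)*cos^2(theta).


cos^4(60) = 0.0625, sin^4(60) = 0.5625, sin^2(60)*cos^2(60) = 0.1875
1/G12 - 2*nu12/E1 = 1/3 - 2*0.34/106 = 0.326918 GPa^-1
1/Ex = 0.0625/106 + 0.5625/12 + 0.326918*0.1875 = 0.1087618 GPa^-1
Ex = 9.19 GPa

9.19 GPa


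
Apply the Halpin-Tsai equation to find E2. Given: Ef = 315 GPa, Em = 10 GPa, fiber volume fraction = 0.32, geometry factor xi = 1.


eta = (Ef/Em - 1)/(Ef/Em + xi) = (31.5 - 1)/(31.5 + 1) = 0.9385
E2 = Em*(1+xi*eta*Vf)/(1-eta*Vf) = 18.58 GPa

18.58 GPa


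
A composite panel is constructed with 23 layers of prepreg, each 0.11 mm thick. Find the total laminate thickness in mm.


h = n * t_ply = 23 * 0.11 = 2.53 mm

2.53 mm


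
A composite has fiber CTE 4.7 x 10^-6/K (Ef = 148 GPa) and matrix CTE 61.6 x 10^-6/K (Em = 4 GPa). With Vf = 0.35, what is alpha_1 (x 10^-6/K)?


E1 = Ef*Vf + Em*(1-Vf) = 54.4
alpha_1 = (alpha_f*Ef*Vf + alpha_m*Em*(1-Vf))/E1 = 7.42 x 10^-6/K

7.42 x 10^-6/K


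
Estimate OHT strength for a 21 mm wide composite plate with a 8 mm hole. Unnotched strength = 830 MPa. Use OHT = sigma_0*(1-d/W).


OHT = sigma_0*(1-d/W) = 830*(1-8/21) = 513.8 MPa

513.8 MPa


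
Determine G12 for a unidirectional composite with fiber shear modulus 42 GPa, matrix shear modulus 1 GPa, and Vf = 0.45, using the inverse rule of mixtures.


1/G12 = Vf/Gf + (1-Vf)/Gm = 0.45/42 + 0.55/1
G12 = 1.78 GPa

1.78 GPa


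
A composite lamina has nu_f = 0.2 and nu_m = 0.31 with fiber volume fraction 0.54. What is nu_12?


nu_12 = nu_f*Vf + nu_m*(1-Vf) = 0.2*0.54 + 0.31*0.46 = 0.2506

0.2506


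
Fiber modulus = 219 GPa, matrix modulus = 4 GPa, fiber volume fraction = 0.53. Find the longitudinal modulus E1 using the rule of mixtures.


E1 = Ef*Vf + Em*(1-Vf) = 219*0.53 + 4*0.47 = 117.95 GPa

117.95 GPa


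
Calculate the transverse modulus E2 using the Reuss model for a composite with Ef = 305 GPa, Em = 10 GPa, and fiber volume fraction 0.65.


1/E2 = Vf/Ef + (1-Vf)/Em = 0.65/305 + 0.35/10
E2 = 26.93 GPa

26.93 GPa


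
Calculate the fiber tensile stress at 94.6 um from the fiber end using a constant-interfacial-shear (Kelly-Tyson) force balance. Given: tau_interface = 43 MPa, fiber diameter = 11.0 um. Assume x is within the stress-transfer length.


Force balance: sigma_f * (pi*d^2/4) = tau * (pi*d) * x  ->  sigma_f = 4 * tau * x / d
sigma_f = 4 * 43 * 94.6 / 11.0 = 1479.2 MPa

1479.2 MPa


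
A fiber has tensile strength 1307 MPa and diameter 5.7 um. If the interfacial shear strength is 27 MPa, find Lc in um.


Lc = sigma_f * d / (2 * tau_i) = 1307 * 5.7 / (2 * 27) = 138.0 um

138.0 um


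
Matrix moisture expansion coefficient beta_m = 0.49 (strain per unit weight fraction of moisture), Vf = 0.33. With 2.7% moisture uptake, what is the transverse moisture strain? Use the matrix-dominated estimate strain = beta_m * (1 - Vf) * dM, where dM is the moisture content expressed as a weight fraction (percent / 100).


dM = 2.7/100 = 0.027
strain = beta_m * (1-Vf) * dM = 0.49 * 0.67 * 0.027 = 0.0088641

0.0088641


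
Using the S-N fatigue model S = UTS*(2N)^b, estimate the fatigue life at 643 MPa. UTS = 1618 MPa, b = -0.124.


N = 0.5 * (S/UTS)^(1/b) = 0.5 * (643/1618)^(1/-0.124) = 853.0340 cycles

853.0340 cycles


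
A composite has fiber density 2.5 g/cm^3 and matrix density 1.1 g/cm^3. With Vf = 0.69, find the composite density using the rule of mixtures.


rho_c = rho_f*Vf + rho_m*(1-Vf) = 2.5*0.69 + 1.1*0.31 = 2.066 g/cm^3

2.066 g/cm^3


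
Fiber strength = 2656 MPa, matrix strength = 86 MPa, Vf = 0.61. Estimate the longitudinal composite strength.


sigma_1 = sigma_f*Vf + sigma_m*(1-Vf) = 2656*0.61 + 86*0.39 = 1653.7 MPa

1653.7 MPa


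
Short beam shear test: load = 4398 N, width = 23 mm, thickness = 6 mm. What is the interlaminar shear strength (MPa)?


ILSS = 3F/(4bh) = 3*4398/(4*23*6) = 23.9 MPa

23.9 MPa


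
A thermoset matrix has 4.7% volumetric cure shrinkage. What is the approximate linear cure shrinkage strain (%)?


Linear shrinkage ≈ vol_shrink/3 = 4.7/3 = 1.567%

1.567%


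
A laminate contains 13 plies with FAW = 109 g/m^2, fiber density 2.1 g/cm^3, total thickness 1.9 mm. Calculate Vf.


Vf = n * FAW / (rho_f * h * 1000) = 13 * 109 / (2.1 * 1.9 * 1000) = 0.3551

0.3551


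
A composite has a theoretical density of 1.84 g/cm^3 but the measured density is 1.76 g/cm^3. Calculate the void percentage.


Void% = (rho_theo - rho_actual)/rho_theo * 100 = (1.84 - 1.76)/1.84 * 100 = 4.35%

4.35%


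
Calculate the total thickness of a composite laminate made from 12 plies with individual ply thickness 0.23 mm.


h = n * t_ply = 12 * 0.23 = 2.76 mm

2.76 mm


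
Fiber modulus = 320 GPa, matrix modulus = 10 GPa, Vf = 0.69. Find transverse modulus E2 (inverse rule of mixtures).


1/E2 = Vf/Ef + (1-Vf)/Em = 0.69/320 + 0.31/10
E2 = 30.16 GPa

30.16 GPa


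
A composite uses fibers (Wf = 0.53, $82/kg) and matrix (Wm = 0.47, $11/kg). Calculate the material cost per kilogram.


Cost = cost_f*Wf + cost_m*Wm = 82*0.53 + 11*0.47 = $48.63/kg

$48.63/kg


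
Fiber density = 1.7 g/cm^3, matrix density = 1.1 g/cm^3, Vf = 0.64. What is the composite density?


rho_c = rho_f*Vf + rho_m*(1-Vf) = 1.7*0.64 + 1.1*0.36 = 1.484 g/cm^3

1.484 g/cm^3


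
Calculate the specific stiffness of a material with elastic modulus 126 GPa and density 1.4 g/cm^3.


Specific stiffness = E/rho = 126/1.4 = 90.0 GPa/(g/cm^3)

90.0 GPa/(g/cm^3)


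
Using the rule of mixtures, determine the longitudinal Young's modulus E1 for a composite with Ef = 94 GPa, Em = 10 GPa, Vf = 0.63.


E1 = Ef*Vf + Em*(1-Vf) = 94*0.63 + 10*0.37 = 62.92 GPa

62.92 GPa


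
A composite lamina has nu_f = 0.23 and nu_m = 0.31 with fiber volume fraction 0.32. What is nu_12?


nu_12 = nu_f*Vf + nu_m*(1-Vf) = 0.23*0.32 + 0.31*0.68 = 0.2844

0.2844


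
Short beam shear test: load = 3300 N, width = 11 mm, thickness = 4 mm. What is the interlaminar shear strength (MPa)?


ILSS = 3F/(4bh) = 3*3300/(4*11*4) = 56.25 MPa

56.25 MPa


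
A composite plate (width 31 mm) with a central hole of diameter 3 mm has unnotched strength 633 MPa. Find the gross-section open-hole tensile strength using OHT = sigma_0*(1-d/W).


OHT = sigma_0*(1-d/W) = 633*(1-3/31) = 571.7 MPa

571.7 MPa


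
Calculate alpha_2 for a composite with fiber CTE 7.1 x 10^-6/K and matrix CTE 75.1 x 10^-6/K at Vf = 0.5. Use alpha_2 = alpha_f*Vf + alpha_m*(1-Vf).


alpha_2 = alpha_f*Vf + alpha_m*(1-Vf) = 7.1*0.5 + 75.1*0.5 = 41.1 x 10^-6/K

41.1 x 10^-6/K


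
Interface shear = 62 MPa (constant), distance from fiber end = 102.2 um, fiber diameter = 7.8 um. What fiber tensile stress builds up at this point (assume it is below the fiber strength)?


Force balance: sigma_f * (pi*d^2/4) = tau * (pi*d) * x  ->  sigma_f = 4 * tau * x / d
sigma_f = 4 * 62 * 102.2 / 7.8 = 3249.4 MPa

3249.4 MPa


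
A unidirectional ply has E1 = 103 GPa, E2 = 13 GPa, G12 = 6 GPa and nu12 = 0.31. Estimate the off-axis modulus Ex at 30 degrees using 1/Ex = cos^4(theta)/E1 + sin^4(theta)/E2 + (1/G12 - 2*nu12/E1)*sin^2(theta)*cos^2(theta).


cos^4(30) = 0.5625, sin^4(30) = 0.0625, sin^2(30)*cos^2(30) = 0.1875
1/G12 - 2*nu12/E1 = 1/6 - 2*0.31/103 = 0.160647 GPa^-1
1/Ex = 0.5625/103 + 0.0625/13 + 0.160647*0.1875 = 0.0403902 GPa^-1
Ex = 24.76 GPa

24.76 GPa


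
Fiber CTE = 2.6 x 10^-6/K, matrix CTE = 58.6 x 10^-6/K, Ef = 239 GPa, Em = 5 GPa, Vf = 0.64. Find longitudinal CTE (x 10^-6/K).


E1 = Ef*Vf + Em*(1-Vf) = 154.76
alpha_1 = (alpha_f*Ef*Vf + alpha_m*Em*(1-Vf))/E1 = 3.25 x 10^-6/K

3.25 x 10^-6/K


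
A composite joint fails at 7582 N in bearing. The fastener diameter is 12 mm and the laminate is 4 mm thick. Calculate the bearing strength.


sigma_br = F/(d*h) = 7582/(12*4) = 158.0 MPa

158.0 MPa


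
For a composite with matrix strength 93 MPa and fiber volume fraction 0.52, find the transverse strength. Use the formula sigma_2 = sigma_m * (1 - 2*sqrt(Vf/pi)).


factor = 1 - 2*sqrt(0.52/pi) = 0.1863
sigma_2 = 93 * 0.1863 = 17.33 MPa

17.33 MPa


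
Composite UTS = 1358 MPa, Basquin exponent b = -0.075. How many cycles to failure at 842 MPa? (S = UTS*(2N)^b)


N = 0.5 * (S/UTS)^(1/b) = 0.5 * (842/1358)^(1/-0.075) = 292.9582 cycles

292.9582 cycles


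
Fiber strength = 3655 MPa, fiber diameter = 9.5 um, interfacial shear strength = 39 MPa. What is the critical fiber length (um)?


Lc = sigma_f * d / (2 * tau_i) = 3655 * 9.5 / (2 * 39) = 445.2 um

445.2 um


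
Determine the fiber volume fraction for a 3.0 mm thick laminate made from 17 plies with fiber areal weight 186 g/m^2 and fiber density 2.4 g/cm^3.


Vf = n * FAW / (rho_f * h * 1000) = 17 * 186 / (2.4 * 3.0 * 1000) = 0.4392

0.4392


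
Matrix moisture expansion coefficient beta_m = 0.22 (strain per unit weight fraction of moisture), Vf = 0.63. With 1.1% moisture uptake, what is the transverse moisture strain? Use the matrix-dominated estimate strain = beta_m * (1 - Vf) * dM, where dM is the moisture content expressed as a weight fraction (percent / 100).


dM = 1.1/100 = 0.011
strain = beta_m * (1-Vf) * dM = 0.22 * 0.37 * 0.011 = 0.0008954

0.0008954


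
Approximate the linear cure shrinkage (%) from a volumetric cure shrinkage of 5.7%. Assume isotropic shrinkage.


Linear shrinkage ≈ vol_shrink/3 = 5.7/3 = 1.9%

1.9%


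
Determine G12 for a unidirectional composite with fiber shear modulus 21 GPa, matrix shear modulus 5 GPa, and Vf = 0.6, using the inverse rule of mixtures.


1/G12 = Vf/Gf + (1-Vf)/Gm = 0.6/21 + 0.4/5
G12 = 9.21 GPa

9.21 GPa


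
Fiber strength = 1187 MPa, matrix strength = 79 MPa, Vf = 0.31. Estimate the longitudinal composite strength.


sigma_1 = sigma_f*Vf + sigma_m*(1-Vf) = 1187*0.31 + 79*0.69 = 422.5 MPa

422.5 MPa


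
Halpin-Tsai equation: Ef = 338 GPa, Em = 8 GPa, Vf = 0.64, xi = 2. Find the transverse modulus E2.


eta = (Ef/Em - 1)/(Ef/Em + xi) = (42.25 - 1)/(42.25 + 2) = 0.9322
E2 = Em*(1+xi*eta*Vf)/(1-eta*Vf) = 43.5 GPa

43.5 GPa


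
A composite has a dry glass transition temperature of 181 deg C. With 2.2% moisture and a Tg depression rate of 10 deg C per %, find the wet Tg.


Tg_wet = Tg_dry - k*moisture = 181 - 10*2.2 = 159.0 deg C

159.0 deg C


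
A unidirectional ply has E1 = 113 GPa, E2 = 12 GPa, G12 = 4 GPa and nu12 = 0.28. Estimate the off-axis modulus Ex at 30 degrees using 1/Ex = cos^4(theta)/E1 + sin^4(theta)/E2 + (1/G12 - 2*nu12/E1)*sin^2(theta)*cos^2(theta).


cos^4(30) = 0.5625, sin^4(30) = 0.0625, sin^2(30)*cos^2(30) = 0.1875
1/G12 - 2*nu12/E1 = 1/4 - 2*0.28/113 = 0.245044 GPa^-1
1/Ex = 0.5625/113 + 0.0625/12 + 0.245044*0.1875 = 0.056132 GPa^-1
Ex = 17.82 GPa

17.82 GPa


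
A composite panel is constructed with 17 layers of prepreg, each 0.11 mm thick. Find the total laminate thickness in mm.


h = n * t_ply = 17 * 0.11 = 1.87 mm

1.87 mm


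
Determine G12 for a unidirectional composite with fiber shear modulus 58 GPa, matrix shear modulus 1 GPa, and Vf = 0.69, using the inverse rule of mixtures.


1/G12 = Vf/Gf + (1-Vf)/Gm = 0.69/58 + 0.31/1
G12 = 3.11 GPa

3.11 GPa


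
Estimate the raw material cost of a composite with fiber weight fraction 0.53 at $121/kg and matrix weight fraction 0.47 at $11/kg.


Cost = cost_f*Wf + cost_m*Wm = 121*0.53 + 11*0.47 = $69.3/kg

$69.3/kg


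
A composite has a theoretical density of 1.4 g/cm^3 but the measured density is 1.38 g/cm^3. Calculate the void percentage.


Void% = (rho_theo - rho_actual)/rho_theo * 100 = (1.4 - 1.38)/1.4 * 100 = 1.43%

1.43%


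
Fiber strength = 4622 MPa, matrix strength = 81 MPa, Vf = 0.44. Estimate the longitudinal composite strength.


sigma_1 = sigma_f*Vf + sigma_m*(1-Vf) = 4622*0.44 + 81*0.56 = 2079.0 MPa

2079.0 MPa


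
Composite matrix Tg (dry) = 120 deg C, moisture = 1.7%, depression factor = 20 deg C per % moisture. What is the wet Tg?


Tg_wet = Tg_dry - k*moisture = 120 - 20*1.7 = 86.0 deg C

86.0 deg C
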